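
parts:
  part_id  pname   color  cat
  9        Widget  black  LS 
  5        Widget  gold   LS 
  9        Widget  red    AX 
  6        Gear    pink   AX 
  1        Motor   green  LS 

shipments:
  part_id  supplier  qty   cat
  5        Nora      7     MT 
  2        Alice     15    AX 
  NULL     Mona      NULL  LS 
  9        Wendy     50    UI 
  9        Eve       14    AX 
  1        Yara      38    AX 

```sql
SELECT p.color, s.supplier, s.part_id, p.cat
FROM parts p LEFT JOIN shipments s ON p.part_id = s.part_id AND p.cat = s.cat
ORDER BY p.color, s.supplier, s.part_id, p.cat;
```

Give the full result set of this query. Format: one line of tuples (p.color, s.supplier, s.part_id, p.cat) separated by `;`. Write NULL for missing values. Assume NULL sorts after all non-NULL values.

(black, NULL, NULL, LS); (gold, NULL, NULL, LS); (green, NULL, NULL, LS); (pink, NULL, NULL, AX); (red, Eve, 9, AX)

LEFT JOIN keeps every row from `parts`; unmatched rows get NULL for `shipments`'s columns.
Matching on p.part_id = s.part_id AND p.cat = s.cat. A NULL in a compared column never satisfies the condition.
Matched pairs: 1; unmatched p rows kept: 4.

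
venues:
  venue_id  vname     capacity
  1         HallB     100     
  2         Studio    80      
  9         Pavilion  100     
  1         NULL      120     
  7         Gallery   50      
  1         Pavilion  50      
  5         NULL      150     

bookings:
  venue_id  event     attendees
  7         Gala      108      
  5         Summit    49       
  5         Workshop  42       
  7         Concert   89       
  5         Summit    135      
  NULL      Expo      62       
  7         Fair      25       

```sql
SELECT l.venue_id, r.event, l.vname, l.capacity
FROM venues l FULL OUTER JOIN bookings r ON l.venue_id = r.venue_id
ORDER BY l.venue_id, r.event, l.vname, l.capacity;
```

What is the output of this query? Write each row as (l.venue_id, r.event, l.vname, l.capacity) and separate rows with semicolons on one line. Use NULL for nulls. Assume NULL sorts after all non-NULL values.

FULL OUTER JOIN keeps every row from both sides; unmatched rows get NULL for the other side's columns.
Matching on l.venue_id = r.venue_id. A NULL in a compared column never satisfies the condition.
Matched pairs: 6; unmatched l rows kept: 5; unmatched r rows kept: 1.

(1, NULL, HallB, 100); (1, NULL, Pavilion, 50); (1, NULL, NULL, 120); (2, NULL, Studio, 80); (5, Summit, NULL, 150); (5, Summit, NULL, 150); (5, Workshop, NULL, 150); (7, Concert, Gallery, 50); (7, Fair, Gallery, 50); (7, Gala, Gallery, 50); (9, NULL, Pavilion, 100); (NULL, Expo, NULL, NULL)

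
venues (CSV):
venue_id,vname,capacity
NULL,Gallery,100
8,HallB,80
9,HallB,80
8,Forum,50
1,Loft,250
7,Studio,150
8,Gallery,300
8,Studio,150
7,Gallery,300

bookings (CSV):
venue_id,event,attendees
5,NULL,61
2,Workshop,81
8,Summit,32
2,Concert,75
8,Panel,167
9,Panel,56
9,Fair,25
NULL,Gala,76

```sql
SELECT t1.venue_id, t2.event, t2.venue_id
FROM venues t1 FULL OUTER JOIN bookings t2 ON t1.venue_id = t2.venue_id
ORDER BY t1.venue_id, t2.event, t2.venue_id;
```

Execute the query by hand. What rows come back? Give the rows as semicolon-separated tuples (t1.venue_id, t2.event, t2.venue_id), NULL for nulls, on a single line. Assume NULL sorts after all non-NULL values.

(1, NULL, NULL); (7, NULL, NULL); (7, NULL, NULL); (8, Panel, 8); (8, Panel, 8); (8, Panel, 8); (8, Panel, 8); (8, Summit, 8); (8, Summit, 8); (8, Summit, 8); (8, Summit, 8); (9, Fair, 9); (9, Panel, 9); (NULL, Concert, 2); (NULL, Gala, NULL); (NULL, Workshop, 2); (NULL, NULL, 5); (NULL, NULL, NULL)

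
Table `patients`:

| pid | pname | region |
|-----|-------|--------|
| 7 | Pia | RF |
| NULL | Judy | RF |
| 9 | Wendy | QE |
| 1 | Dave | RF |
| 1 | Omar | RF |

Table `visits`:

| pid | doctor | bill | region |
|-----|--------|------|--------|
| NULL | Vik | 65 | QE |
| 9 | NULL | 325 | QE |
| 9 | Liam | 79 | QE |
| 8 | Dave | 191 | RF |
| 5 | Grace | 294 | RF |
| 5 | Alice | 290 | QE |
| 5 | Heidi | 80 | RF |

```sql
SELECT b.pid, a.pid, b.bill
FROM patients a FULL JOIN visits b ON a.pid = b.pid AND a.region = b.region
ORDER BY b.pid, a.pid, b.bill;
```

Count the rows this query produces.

11

FULL OUTER JOIN keeps every row from both sides; unmatched rows get NULL for the other side's columns.
Matching on a.pid = b.pid AND a.region = b.region. A NULL in a compared column never satisfies the condition.
- pid=7, region=RF: no b row matches, row kept with b columns NULL.
- pid=NULL, region=RF: no b row matches, row kept with b columns NULL.
- pid=9, region=QE: 2 matching b row(s), so 2 row(s) emitted.
- pid=1, region=RF: no b row matches, row kept with b columns NULL.
- pid=1, region=RF: no b row matches, row kept with b columns NULL.
- 5 b row(s) had no a match → kept, a columns NULL.
Total: 2 matched + 9 padded = 11 rows.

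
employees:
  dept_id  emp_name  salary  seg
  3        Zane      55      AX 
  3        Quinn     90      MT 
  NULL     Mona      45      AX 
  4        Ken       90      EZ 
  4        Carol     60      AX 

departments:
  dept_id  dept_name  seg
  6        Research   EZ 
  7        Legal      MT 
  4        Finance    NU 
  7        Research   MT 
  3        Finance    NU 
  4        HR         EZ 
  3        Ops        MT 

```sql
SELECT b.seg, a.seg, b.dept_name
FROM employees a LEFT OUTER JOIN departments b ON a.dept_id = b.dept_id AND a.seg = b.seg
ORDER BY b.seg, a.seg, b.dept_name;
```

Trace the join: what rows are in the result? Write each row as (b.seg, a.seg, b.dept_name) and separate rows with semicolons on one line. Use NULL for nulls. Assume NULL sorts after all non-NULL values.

LEFT JOIN keeps every row from `employees`; unmatched rows get NULL for `departments`'s columns.
Matching on a.dept_id = b.dept_id AND a.seg = b.seg. A NULL in a compared column never satisfies the condition.
- a[0] dept_id=3, seg=AX → no match; kept with NULLs on the b side.
- a[1] dept_id=3, seg=MT → 1 match(es) in b → 1 row(s).
- a[2] dept_id=NULL, seg=AX → no match; kept with NULLs on the b side.
- a[3] dept_id=4, seg=EZ → 1 match(es) in b → 1 row(s).
- a[4] dept_id=4, seg=AX → no match; kept with NULLs on the b side.
After projecting and ordering:
b.seg | a.seg | b.dept_name
EZ | EZ | HR
MT | MT | Ops
NULL | AX | NULL
NULL | AX | NULL
NULL | AX | NULL

(EZ, EZ, HR); (MT, MT, Ops); (NULL, AX, NULL); (NULL, AX, NULL); (NULL, AX, NULL)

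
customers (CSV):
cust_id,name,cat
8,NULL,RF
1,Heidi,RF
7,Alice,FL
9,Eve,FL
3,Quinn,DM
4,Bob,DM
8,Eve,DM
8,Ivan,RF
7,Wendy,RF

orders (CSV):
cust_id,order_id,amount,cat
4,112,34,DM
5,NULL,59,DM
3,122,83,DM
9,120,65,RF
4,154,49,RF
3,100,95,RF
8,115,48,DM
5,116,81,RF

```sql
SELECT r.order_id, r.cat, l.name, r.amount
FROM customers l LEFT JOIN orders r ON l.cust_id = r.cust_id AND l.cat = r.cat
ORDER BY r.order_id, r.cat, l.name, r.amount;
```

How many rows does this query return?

LEFT JOIN keeps every row from `customers`; unmatched rows get NULL for `orders`'s columns.
Matching on l.cust_id = r.cust_id AND l.cat = r.cat.
- l (cust_id=8, cat=RF) has no partner → padded with NULL.
- l (cust_id=1, cat=RF) has no partner → padded with NULL.
- l (cust_id=7, cat=FL) has no partner → padded with NULL.
- l (cust_id=9, cat=FL) has no partner → padded with NULL.
- l (cust_id=3, cat=DM) pairs with 1 row(s) of r.
- l (cust_id=4, cat=DM) pairs with 1 row(s) of r.
- l (cust_id=8, cat=DM) pairs with 1 row(s) of r.
- l (cust_id=8, cat=RF) has no partner → padded with NULL.
- l (cust_id=7, cat=RF) has no partner → padded with NULL.
Total: 3 matched + 6 padded = 9 rows.

9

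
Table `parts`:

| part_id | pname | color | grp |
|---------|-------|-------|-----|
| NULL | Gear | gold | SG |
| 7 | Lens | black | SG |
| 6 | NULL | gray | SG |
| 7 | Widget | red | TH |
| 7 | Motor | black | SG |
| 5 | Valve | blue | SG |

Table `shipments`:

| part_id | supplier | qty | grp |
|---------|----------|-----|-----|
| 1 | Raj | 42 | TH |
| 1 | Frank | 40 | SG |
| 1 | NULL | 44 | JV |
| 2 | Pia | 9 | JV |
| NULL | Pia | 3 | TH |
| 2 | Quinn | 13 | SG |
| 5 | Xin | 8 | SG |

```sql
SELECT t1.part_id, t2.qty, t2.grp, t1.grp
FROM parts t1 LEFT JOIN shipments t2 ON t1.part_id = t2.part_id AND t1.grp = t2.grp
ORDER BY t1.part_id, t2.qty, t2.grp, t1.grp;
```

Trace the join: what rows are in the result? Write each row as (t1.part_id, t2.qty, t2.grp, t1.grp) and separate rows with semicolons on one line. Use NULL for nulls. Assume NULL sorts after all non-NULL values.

LEFT JOIN keeps every row from `parts`; unmatched rows get NULL for `shipments`'s columns.
Matching on t1.part_id = t2.part_id AND t1.grp = t2.grp. A NULL in a compared column never satisfies the condition.
- t1 row (part_id=NULL, grp=SG): no match → kept, t2 columns NULL.
- t1 row (part_id=7, grp=SG): no match → kept, t2 columns NULL.
- t1 row (part_id=6, grp=SG): no match → kept, t2 columns NULL.
- t1 row (part_id=7, grp=TH): no match → kept, t2 columns NULL.
- t1 row (part_id=7, grp=SG): no match → kept, t2 columns NULL.
- t1 row (part_id=5, grp=SG): matches 1 t2 row(s) → 1 output row(s).
After projecting and ordering:
t1.part_id | t2.qty | t2.grp | t1.grp
5 | 8 | SG | SG
6 | NULL | NULL | SG
7 | NULL | NULL | SG
7 | NULL | NULL | SG
7 | NULL | NULL | TH
NULL | NULL | NULL | SG

(5, 8, SG, SG); (6, NULL, NULL, SG); (7, NULL, NULL, SG); (7, NULL, NULL, SG); (7, NULL, NULL, TH); (NULL, NULL, NULL, SG)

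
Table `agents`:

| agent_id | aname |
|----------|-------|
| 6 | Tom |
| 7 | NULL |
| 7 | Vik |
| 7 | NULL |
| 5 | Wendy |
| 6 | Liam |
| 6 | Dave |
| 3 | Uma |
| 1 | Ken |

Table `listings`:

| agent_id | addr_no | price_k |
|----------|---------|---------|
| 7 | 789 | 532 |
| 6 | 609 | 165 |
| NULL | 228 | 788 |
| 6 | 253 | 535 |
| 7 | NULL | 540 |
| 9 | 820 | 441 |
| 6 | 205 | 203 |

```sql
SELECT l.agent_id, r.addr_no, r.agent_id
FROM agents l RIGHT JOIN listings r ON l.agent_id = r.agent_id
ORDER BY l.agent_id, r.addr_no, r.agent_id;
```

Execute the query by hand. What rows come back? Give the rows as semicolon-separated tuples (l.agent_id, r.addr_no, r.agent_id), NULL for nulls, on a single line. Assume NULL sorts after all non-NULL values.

(6, 205, 6); (6, 205, 6); (6, 205, 6); (6, 253, 6); (6, 253, 6); (6, 253, 6); (6, 609, 6); (6, 609, 6); (6, 609, 6); (7, 789, 7); (7, 789, 7); (7, 789, 7); (7, NULL, 7); (7, NULL, 7); (7, NULL, 7); (NULL, 228, NULL); (NULL, 820, 9)

RIGHT JOIN keeps every row from `listings`; unmatched rows get NULL for `agents`'s columns.
Matching on l.agent_id = r.agent_id. A NULL in a compared column never satisfies the condition.
- l (agent_id=6) pairs with 3 row(s) of r.
- l (agent_id=7) pairs with 2 row(s) of r.
- l (agent_id=7) pairs with 2 row(s) of r.
- l (agent_id=7) pairs with 2 row(s) of r.
- l (agent_id=5) has no partner in r.
- l (agent_id=6) pairs with 3 row(s) of r.
- l (agent_id=6) pairs with 3 row(s) of r.
- l (agent_id=3) has no partner in r.
- l (agent_id=1) has no partner in r.
- 2 r row(s) had no l match → kept, l columns NULL.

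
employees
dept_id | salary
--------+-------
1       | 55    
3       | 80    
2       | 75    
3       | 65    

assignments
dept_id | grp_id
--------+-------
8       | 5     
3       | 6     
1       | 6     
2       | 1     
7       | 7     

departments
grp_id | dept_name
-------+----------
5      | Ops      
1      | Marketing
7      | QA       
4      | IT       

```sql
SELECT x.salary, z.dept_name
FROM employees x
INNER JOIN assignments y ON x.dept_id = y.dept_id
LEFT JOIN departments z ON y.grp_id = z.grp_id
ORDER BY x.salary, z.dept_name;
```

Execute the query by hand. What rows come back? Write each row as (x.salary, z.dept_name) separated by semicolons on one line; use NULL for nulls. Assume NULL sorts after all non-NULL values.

(55, NULL); (65, NULL); (75, Marketing); (80, NULL)

Step 1 — x INNER JOIN y on dept_id → 4 row(s).
Then LEFT JOIN `departments z` on grp_id: each of those 4 rows is kept; rows whose y.grp_id has no match in z get NULL for z's columns.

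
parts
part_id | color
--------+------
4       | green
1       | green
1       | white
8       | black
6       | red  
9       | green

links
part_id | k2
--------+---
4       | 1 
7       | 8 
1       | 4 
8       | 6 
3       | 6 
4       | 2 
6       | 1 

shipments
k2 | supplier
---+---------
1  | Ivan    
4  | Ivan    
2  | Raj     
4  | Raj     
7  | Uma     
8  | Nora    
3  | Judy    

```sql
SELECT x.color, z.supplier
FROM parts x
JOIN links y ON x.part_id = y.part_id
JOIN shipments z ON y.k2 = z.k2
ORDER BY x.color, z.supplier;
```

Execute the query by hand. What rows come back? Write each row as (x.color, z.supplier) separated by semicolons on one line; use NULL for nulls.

(green, Ivan); (green, Ivan); (green, Raj); (green, Raj); (red, Ivan); (white, Ivan); (white, Raj)

Joins associate left-to-right: parts INNER JOIN links on part_id gives 6 intermediate row(s).
Then INNER JOIN `shipments z` on k2: keep only rows whose y.k2 appears in z.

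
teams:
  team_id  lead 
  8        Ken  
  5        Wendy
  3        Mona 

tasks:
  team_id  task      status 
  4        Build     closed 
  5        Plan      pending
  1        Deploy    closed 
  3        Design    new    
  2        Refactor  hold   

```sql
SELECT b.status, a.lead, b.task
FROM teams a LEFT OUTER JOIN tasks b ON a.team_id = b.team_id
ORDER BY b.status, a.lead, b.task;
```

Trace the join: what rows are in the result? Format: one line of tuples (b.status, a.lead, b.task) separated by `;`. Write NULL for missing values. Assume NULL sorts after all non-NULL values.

(new, Mona, Design); (pending, Wendy, Plan); (NULL, Ken, NULL)

LEFT JOIN keeps every row from `teams`; unmatched rows get NULL for `tasks`'s columns.
Matching on a.team_id = b.team_id.
- a (team_id=8) has no partner → padded with NULL.
- a (team_id=5) pairs with 1 row(s) of b.
- a (team_id=3) pairs with 1 row(s) of b.
After projecting and ordering:
b.status | a.lead | b.task
new | Mona | Design
pending | Wendy | Plan
NULL | Ken | NULL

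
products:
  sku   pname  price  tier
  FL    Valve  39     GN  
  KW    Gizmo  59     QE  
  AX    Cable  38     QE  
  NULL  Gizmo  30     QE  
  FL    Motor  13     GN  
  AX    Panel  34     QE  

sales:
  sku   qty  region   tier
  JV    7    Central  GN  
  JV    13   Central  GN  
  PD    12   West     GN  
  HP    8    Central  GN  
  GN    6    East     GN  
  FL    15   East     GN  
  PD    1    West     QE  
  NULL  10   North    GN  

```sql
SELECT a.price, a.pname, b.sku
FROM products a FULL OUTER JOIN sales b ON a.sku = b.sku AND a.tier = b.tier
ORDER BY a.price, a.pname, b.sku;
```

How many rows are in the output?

13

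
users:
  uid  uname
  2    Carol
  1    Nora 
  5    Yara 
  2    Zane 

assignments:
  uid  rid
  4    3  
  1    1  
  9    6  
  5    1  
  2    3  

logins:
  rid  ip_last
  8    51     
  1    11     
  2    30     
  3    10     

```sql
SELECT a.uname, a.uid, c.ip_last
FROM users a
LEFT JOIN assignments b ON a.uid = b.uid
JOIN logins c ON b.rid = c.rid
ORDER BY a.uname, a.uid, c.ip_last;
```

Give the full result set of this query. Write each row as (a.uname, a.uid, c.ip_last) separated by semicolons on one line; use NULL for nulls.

(Carol, 2, 10); (Nora, 1, 11); (Yara, 5, 11); (Zane, 2, 10)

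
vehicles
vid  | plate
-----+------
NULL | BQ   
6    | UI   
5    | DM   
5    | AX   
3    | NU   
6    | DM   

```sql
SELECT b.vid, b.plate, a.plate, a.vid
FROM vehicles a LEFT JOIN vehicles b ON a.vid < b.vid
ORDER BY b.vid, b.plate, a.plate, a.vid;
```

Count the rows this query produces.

11

LEFT JOIN keeps every row from `vehicles a`; unmatched rows get NULL for `vehicles b`'s columns.
Matching on a.vid < b.vid. A NULL in a compared column never satisfies the condition.
Matched pairs: 8; unmatched a rows kept: 3.
Total: 8 matched + 3 padded = 11 rows.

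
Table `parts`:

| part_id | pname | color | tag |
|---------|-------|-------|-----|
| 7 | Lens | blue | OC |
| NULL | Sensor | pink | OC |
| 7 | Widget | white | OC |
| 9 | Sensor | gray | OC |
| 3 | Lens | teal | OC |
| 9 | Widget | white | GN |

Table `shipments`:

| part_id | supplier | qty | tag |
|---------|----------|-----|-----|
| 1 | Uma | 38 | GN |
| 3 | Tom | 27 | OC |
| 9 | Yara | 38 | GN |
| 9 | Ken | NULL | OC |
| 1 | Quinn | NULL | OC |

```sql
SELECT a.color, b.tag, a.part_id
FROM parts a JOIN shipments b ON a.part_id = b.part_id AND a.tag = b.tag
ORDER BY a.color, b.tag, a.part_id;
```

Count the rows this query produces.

3

INNER JOIN keeps only pairs where the ON condition holds.
Matching on a.part_id = b.part_id AND a.tag = b.tag. A NULL in a compared column never satisfies the condition.
Matched pairs: 3.
Total: 3 rows.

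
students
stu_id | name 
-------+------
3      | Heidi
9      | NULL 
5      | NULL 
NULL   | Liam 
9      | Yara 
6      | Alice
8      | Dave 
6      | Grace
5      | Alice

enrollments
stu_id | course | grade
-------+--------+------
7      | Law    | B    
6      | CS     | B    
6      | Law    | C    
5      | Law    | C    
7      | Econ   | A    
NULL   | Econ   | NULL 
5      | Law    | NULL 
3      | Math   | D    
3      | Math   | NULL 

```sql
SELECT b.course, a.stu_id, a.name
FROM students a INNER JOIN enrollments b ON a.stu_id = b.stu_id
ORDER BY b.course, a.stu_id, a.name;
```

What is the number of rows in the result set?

10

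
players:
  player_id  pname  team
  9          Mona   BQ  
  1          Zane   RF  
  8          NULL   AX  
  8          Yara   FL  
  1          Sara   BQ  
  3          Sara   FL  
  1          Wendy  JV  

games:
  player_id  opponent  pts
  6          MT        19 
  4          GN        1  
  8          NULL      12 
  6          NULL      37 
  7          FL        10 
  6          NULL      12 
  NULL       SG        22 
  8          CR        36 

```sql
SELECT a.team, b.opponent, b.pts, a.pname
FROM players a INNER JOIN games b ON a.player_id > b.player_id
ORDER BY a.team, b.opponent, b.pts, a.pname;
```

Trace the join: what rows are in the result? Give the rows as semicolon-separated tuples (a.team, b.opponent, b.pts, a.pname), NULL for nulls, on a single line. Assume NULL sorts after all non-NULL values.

INNER JOIN keeps only pairs where the ON condition holds.
Matching on a.player_id > b.player_id. A NULL in a compared column never satisfies the condition.
Matched pairs: 17.

(AX, FL, 10, NULL); (AX, GN, 1, NULL); (AX, MT, 19, NULL); (AX, NULL, 12, NULL); (AX, NULL, 37, NULL); (BQ, CR, 36, Mona); (BQ, FL, 10, Mona); (BQ, GN, 1, Mona); (BQ, MT, 19, Mona); (BQ, NULL, 12, Mona); (BQ, NULL, 12, Mona); (BQ, NULL, 37, Mona); (FL, FL, 10, Yara); (FL, GN, 1, Yara); (FL, MT, 19, Yara); (FL, NULL, 12, Yara); (FL, NULL, 37, Yara)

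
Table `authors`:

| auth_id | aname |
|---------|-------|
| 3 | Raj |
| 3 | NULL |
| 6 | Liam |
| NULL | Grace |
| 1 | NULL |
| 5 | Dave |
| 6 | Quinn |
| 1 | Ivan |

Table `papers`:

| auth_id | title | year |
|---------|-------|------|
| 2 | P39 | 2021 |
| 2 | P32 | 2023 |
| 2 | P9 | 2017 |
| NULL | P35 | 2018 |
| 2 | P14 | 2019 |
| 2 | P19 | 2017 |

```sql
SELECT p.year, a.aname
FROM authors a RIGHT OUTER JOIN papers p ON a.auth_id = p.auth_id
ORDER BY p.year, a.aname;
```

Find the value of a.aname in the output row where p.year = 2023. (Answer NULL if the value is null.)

NULL

RIGHT JOIN keeps every row from `papers`; unmatched rows get NULL for `authors`'s columns.
Matching on a.auth_id = p.auth_id. A NULL in a compared column never satisfies the condition.
- a (auth_id=3) has no partner in p.
- a (auth_id=3) has no partner in p.
- a (auth_id=6) has no partner in p.
- a (auth_id=NULL) has no partner in p.
- a (auth_id=1) has no partner in p.
- a (auth_id=5) has no partner in p.
- a (auth_id=6) has no partner in p.
- a (auth_id=1) has no partner in p.
- plus 6 unmatched p row(s), each kept with NULL a columns.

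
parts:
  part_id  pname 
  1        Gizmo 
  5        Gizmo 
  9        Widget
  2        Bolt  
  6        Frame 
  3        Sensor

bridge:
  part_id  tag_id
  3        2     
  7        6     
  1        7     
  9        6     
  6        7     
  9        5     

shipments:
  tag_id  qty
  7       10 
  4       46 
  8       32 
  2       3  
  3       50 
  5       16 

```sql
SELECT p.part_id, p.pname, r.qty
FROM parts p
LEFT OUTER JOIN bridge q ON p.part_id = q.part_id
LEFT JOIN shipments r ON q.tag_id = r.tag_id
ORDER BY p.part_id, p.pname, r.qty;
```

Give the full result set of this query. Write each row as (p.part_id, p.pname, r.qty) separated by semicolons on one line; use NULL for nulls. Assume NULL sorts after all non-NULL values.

Joins associate left-to-right: parts LEFT JOIN bridge on part_id gives 7 intermediate row(s).
Then LEFT JOIN `shipments r` on tag_id: each of those 7 rows is kept; rows whose q.tag_id has no match in r get NULL for r's columns.

(1, Gizmo, 10); (2, Bolt, NULL); (3, Sensor, 3); (5, Gizmo, NULL); (6, Frame, 10); (9, Widget, 16); (9, Widget, NULL)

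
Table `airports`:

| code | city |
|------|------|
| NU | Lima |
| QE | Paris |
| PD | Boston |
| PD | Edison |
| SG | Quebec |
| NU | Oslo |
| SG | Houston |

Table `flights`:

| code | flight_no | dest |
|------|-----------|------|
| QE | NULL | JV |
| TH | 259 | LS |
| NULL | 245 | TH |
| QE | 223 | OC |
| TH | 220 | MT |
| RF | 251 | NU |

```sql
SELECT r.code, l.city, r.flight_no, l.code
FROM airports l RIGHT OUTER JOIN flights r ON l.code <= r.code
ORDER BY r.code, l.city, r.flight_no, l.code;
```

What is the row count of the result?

RIGHT JOIN keeps every row from `flights`; unmatched rows get NULL for `airports`'s columns.
Matching on l.code <= r.code. A NULL in a compared column never satisfies the condition.
- l[0] code=NU → 5 match(es) in r → 5 row(s).
- l[1] code=QE → 5 match(es) in r → 5 row(s).
- l[2] code=PD → 5 match(es) in r → 5 row(s).
- l[3] code=PD → 5 match(es) in r → 5 row(s).
- l[4] code=SG → 2 match(es) in r → 2 row(s).
- l[5] code=NU → 5 match(es) in r → 5 row(s).
- l[6] code=SG → 2 match(es) in r → 2 row(s).
- 1 r row(s) had no l match → kept, l columns NULL.
Total: 29 matched + 1 padded = 30 rows.

30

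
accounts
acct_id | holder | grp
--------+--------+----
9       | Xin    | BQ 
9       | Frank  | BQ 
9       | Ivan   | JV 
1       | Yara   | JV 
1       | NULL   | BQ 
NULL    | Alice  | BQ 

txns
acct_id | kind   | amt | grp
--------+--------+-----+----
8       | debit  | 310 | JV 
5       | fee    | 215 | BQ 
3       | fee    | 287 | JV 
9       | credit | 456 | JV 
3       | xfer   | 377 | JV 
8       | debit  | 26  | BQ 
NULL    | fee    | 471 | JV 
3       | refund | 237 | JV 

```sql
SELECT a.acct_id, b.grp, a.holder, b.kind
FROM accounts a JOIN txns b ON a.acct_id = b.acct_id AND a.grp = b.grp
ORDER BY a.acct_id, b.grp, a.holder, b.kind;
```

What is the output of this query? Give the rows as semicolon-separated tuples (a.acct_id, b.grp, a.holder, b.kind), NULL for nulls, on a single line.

(9, JV, Ivan, credit)

INNER JOIN keeps only pairs where the ON condition holds.
Matching on a.acct_id = b.acct_id AND a.grp = b.grp. A NULL in a compared column never satisfies the condition.
Matched pairs: 1.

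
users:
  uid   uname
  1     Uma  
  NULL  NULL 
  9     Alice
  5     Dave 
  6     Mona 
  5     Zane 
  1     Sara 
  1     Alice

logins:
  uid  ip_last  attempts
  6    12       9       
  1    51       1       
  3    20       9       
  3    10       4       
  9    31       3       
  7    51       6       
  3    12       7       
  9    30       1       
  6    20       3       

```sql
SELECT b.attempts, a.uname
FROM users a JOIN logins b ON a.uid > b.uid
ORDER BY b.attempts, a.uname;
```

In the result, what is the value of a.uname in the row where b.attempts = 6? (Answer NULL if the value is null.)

Alice

INNER JOIN keeps only pairs where the ON condition holds.
Matching on a.uid > b.uid. A NULL in a compared column never satisfies the condition.
Matched pairs: 19.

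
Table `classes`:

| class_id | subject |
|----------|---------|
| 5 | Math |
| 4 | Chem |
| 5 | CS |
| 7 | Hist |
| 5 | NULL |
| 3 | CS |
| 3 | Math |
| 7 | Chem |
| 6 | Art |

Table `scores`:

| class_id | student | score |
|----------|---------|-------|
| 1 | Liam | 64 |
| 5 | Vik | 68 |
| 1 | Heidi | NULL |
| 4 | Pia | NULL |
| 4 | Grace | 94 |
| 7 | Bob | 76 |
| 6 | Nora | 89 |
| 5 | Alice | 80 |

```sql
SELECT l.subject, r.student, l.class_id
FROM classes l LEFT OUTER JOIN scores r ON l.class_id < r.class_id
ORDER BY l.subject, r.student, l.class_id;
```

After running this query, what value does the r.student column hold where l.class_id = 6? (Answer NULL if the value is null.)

LEFT JOIN keeps every row from `classes`; unmatched rows get NULL for `scores`'s columns.
Matching on l.class_id < r.class_id.
- class_id=5: 2 matching r row(s), so 2 row(s) emitted.
- class_id=4: 4 matching r row(s), so 4 row(s) emitted.
- class_id=5: 2 matching r row(s), so 2 row(s) emitted.
- class_id=7: no r row matches, row kept with r columns NULL.
- class_id=5: 2 matching r row(s), so 2 row(s) emitted.
- class_id=3: 6 matching r row(s), so 6 row(s) emitted.
- class_id=3: 6 matching r row(s), so 6 row(s) emitted.
- class_id=7: no r row matches, row kept with r columns NULL.
- class_id=6: 1 matching r row(s), so 1 row(s) emitted.

Bob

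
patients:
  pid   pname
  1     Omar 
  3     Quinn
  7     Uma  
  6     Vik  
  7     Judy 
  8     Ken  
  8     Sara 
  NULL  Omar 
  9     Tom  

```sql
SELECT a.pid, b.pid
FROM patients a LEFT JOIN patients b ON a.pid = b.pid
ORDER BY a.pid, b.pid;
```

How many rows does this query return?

13

LEFT JOIN keeps every row from `patients a`; unmatched rows get NULL for `patients b`'s columns.
Matching on a.pid = b.pid. A NULL in a compared column never satisfies the condition.
Matched pairs: 12; unmatched a rows kept: 1.
Total: 12 matched + 1 padded = 13 rows.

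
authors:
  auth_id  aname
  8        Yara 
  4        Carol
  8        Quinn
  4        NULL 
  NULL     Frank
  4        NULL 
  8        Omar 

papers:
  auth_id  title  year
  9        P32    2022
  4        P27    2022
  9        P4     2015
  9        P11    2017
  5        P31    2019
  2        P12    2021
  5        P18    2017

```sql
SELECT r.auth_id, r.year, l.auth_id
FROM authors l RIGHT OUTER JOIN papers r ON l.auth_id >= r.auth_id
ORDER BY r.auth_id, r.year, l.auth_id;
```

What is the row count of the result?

RIGHT JOIN keeps every row from `papers`; unmatched rows get NULL for `authors`'s columns.
Matching on l.auth_id >= r.auth_id. A NULL in a compared column never satisfies the condition.
- auth_id=8: 4 matching r row(s), so 4 row(s) emitted.
- auth_id=4: 2 matching r row(s), so 2 row(s) emitted.
- auth_id=8: 4 matching r row(s), so 4 row(s) emitted.
- auth_id=4: 2 matching r row(s), so 2 row(s) emitted.
- auth_id=NULL: no matching r row.
- auth_id=4: 2 matching r row(s), so 2 row(s) emitted.
- auth_id=8: 4 matching r row(s), so 4 row(s) emitted.
- 3 row(s) from r found no l partner → padded with NULL.
Total: 18 matched + 3 padded = 21 rows.

21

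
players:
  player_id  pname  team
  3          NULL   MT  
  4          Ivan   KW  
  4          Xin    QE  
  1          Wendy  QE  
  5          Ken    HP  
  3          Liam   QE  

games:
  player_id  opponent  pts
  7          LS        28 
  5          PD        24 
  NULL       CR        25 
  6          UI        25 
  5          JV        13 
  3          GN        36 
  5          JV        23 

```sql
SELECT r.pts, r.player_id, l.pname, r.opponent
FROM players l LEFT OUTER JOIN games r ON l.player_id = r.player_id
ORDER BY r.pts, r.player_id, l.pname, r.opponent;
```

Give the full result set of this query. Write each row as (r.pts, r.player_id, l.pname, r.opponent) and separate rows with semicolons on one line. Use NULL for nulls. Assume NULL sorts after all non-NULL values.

LEFT JOIN keeps every row from `players`; unmatched rows get NULL for `games`'s columns.
Matching on l.player_id = r.player_id. A NULL in a compared column never satisfies the condition.
- l row (player_id=3): matches 1 r row(s) → 1 output row(s).
- l row (player_id=4): no match → kept, r columns NULL.
- l row (player_id=4): no match → kept, r columns NULL.
- l row (player_id=1): no match → kept, r columns NULL.
- l row (player_id=5): matches 3 r row(s) → 3 output row(s).
- l row (player_id=3): matches 1 r row(s) → 1 output row(s).
After projecting and ordering:
r.pts | r.player_id | l.pname | r.opponent
13 | 5 | Ken | JV
23 | 5 | Ken | JV
24 | 5 | Ken | PD
36 | 3 | Liam | GN
36 | 3 | NULL | GN
NULL | NULL | Ivan | NULL
NULL | NULL | Wendy | NULL
NULL | NULL | Xin | NULL

(13, 5, Ken, JV); (23, 5, Ken, JV); (24, 5, Ken, PD); (36, 3, Liam, GN); (36, 3, NULL, GN); (NULL, NULL, Ivan, NULL); (NULL, NULL, Wendy, NULL); (NULL, NULL, Xin, NULL)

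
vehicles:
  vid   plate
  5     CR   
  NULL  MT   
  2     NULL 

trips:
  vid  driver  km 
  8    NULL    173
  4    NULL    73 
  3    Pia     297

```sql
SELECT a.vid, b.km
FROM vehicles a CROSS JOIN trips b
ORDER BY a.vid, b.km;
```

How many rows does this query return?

CROSS JOIN pairs every row of `vehicles` with every row of `trips`: 3 × 3 = 9 rows.

9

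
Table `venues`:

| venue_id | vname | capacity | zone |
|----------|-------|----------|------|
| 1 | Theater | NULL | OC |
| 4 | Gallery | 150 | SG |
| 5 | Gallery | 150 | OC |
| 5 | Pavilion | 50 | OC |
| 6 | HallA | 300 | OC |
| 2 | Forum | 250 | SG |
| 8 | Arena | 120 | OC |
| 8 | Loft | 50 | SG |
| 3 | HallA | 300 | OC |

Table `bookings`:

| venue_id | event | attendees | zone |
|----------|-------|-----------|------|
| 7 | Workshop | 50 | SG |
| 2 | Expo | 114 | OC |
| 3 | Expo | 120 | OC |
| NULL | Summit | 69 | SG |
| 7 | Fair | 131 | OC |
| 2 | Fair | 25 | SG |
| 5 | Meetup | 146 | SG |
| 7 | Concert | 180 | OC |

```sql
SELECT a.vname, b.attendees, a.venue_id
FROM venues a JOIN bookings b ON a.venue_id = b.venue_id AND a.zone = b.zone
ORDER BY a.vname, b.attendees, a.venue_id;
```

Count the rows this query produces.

2

INNER JOIN keeps only pairs where the ON condition holds.
Matching on a.venue_id = b.venue_id AND a.zone = b.zone. A NULL in a compared column never satisfies the condition.
Matched pairs: 2.
Total: 2 rows.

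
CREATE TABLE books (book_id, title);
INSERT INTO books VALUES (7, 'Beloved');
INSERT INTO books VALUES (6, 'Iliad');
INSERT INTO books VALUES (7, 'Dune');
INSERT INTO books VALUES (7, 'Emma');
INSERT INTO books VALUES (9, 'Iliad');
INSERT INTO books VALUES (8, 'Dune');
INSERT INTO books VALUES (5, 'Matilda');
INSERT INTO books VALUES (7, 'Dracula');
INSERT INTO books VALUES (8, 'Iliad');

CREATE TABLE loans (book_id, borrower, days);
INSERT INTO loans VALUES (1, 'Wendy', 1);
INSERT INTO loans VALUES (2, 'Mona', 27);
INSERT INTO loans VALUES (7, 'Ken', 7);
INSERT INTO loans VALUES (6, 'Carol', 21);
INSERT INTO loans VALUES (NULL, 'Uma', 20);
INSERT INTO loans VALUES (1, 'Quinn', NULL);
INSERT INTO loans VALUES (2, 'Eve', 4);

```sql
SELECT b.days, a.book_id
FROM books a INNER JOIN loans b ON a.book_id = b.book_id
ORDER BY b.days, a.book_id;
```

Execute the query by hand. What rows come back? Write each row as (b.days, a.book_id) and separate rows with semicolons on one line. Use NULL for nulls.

(7, 7); (7, 7); (7, 7); (7, 7); (21, 6)

INNER JOIN keeps only pairs where the ON condition holds.
Matching on a.book_id = b.book_id. A NULL in a compared column never satisfies the condition.
- a[0] book_id=7 → 1 match(es) in b → 1 row(s).
- a[1] book_id=6 → 1 match(es) in b → 1 row(s).
- a[2] book_id=7 → 1 match(es) in b → 1 row(s).
- a[3] book_id=7 → 1 match(es) in b → 1 row(s).
- a[4] book_id=9 → no match; dropped.
- a[5] book_id=8 → no match; dropped.
- a[6] book_id=5 → no match; dropped.
- a[7] book_id=7 → 1 match(es) in b → 1 row(s).
- a[8] book_id=8 → no match; dropped.
After projecting and ordering:
b.days | a.book_id
7 | 7
7 | 7
7 | 7
7 | 7
21 | 6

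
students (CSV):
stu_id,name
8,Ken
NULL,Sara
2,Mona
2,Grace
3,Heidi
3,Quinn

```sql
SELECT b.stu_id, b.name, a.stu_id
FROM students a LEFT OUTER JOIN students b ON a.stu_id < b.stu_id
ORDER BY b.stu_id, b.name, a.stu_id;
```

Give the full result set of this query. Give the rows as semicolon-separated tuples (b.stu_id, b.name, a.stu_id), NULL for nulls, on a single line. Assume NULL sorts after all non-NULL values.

LEFT JOIN keeps every row from `students a`; unmatched rows get NULL for `students b`'s columns.
Matching on a.stu_id < b.stu_id. A NULL in a compared column never satisfies the condition.
- a row (stu_id=8): no match → kept, b columns NULL.
- a row (stu_id=NULL): no match → kept, b columns NULL.
- a row (stu_id=2): matches 3 b row(s) → 3 output row(s).
- a row (stu_id=2): matches 3 b row(s) → 3 output row(s).
- a row (stu_id=3): matches 1 b row(s) → 1 output row(s).
- a row (stu_id=3): matches 1 b row(s) → 1 output row(s).
After projecting and ordering:
b.stu_id | b.name | a.stu_id
3 | Heidi | 2
3 | Heidi | 2
3 | Quinn | 2
3 | Quinn | 2
8 | Ken | 2
8 | Ken | 2
8 | Ken | 3
8 | Ken | 3
NULL | NULL | 8
NULL | NULL | NULL

(3, Heidi, 2); (3, Heidi, 2); (3, Quinn, 2); (3, Quinn, 2); (8, Ken, 2); (8, Ken, 2); (8, Ken, 3); (8, Ken, 3); (NULL, NULL, 8); (NULL, NULL, NULL)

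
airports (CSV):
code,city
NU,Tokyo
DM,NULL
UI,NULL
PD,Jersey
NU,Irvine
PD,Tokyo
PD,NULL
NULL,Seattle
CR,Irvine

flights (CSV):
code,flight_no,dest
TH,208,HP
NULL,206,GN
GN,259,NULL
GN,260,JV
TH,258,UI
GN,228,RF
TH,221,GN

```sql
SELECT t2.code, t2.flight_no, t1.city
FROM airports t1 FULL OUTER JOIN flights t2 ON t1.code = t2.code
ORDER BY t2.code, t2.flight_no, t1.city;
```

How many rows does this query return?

16

FULL OUTER JOIN keeps every row from both sides; unmatched rows get NULL for the other side's columns.
Matching on t1.code = t2.code. A NULL in a compared column never satisfies the condition.
- code=NU: no t2 row matches, row kept with t2 columns NULL.
- code=DM: no t2 row matches, row kept with t2 columns NULL.
- code=UI: no t2 row matches, row kept with t2 columns NULL.
- code=PD: no t2 row matches, row kept with t2 columns NULL.
- code=NU: no t2 row matches, row kept with t2 columns NULL.
- code=PD: no t2 row matches, row kept with t2 columns NULL.
- code=PD: no t2 row matches, row kept with t2 columns NULL.
- code=NULL: no t2 row matches, row kept with t2 columns NULL.
- code=CR: no t2 row matches, row kept with t2 columns NULL.
- plus 7 unmatched t2 row(s), each kept with NULL t1 columns.
Total: 0 matched + 16 padded = 16 rows.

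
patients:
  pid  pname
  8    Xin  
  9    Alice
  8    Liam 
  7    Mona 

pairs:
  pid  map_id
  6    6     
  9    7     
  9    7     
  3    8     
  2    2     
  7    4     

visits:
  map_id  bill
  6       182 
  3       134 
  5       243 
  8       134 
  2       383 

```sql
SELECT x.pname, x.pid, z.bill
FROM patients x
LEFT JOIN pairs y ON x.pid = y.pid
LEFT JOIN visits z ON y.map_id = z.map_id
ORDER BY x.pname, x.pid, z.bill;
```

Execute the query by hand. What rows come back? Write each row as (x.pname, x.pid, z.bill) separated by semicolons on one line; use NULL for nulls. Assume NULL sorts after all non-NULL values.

Evaluate left to right. First `patients x LEFT JOIN pairs y` on pid: 5 row(s).
Then LEFT JOIN `visits z` on map_id: each of those 5 rows is kept; rows whose y.map_id has no match in z get NULL for z's columns.

(Alice, 9, NULL); (Alice, 9, NULL); (Liam, 8, NULL); (Mona, 7, NULL); (Xin, 8, NULL)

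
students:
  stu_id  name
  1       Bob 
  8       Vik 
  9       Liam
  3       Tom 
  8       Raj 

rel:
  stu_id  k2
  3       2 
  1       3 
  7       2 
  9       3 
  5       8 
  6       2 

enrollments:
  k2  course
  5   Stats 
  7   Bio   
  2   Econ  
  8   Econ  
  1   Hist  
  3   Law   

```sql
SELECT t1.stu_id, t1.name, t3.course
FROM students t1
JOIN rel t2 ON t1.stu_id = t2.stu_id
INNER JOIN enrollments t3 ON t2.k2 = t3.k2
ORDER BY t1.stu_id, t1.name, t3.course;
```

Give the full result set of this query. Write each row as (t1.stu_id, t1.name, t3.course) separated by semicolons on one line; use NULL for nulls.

Joins associate left-to-right: students INNER JOIN rel on stu_id gives 3 intermediate row(s).
Then INNER JOIN `enrollments t3` on k2: keep only rows whose t2.k2 appears in t3.

(1, Bob, Law); (3, Tom, Econ); (9, Liam, Law)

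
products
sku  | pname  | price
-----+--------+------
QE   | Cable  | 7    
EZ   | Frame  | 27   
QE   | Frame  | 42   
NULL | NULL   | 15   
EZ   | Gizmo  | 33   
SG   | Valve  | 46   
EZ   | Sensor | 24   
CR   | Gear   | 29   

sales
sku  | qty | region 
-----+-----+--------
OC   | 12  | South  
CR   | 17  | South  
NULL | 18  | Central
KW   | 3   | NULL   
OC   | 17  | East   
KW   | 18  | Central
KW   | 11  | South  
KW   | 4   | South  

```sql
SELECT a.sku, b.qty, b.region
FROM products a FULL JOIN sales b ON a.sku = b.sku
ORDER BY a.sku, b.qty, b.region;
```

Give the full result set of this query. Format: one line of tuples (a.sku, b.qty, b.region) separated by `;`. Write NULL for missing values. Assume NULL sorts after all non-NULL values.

FULL OUTER JOIN keeps every row from both sides; unmatched rows get NULL for the other side's columns.
Matching on a.sku = b.sku. A NULL in a compared column never satisfies the condition.
Matched pairs: 1; unmatched a rows kept: 7; unmatched b rows kept: 7.

(CR, 17, South); (EZ, NULL, NULL); (EZ, NULL, NULL); (EZ, NULL, NULL); (QE, NULL, NULL); (QE, NULL, NULL); (SG, NULL, NULL); (NULL, 3, NULL); (NULL, 4, South); (NULL, 11, South); (NULL, 12, South); (NULL, 17, East); (NULL, 18, Central); (NULL, 18, Central); (NULL, NULL, NULL)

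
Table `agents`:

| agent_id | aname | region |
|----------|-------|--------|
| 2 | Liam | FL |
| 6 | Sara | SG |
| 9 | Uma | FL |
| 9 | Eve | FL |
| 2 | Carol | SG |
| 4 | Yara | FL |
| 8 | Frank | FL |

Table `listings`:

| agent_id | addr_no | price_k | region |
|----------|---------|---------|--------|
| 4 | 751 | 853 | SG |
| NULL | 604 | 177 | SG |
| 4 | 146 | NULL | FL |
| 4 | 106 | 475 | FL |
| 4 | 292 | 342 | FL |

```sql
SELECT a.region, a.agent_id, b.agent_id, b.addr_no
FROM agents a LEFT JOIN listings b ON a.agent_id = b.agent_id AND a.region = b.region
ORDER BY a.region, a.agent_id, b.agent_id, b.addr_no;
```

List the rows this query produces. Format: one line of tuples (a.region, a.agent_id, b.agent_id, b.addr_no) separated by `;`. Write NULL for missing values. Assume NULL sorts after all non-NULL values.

(FL, 2, NULL, NULL); (FL, 4, 4, 106); (FL, 4, 4, 146); (FL, 4, 4, 292); (FL, 8, NULL, NULL); (FL, 9, NULL, NULL); (FL, 9, NULL, NULL); (SG, 2, NULL, NULL); (SG, 6, NULL, NULL)

LEFT JOIN keeps every row from `agents`; unmatched rows get NULL for `listings`'s columns.
Matching on a.agent_id = b.agent_id AND a.region = b.region. A NULL in a compared column never satisfies the condition.
- a row (agent_id=2, region=FL): no match → kept, b columns NULL.
- a row (agent_id=6, region=SG): no match → kept, b columns NULL.
- a row (agent_id=9, region=FL): no match → kept, b columns NULL.
- a row (agent_id=9, region=FL): no match → kept, b columns NULL.
- a row (agent_id=2, region=SG): no match → kept, b columns NULL.
- a row (agent_id=4, region=FL): matches 3 b row(s) → 3 output row(s).
- a row (agent_id=8, region=FL): no match → kept, b columns NULL.
After projecting and ordering:
a.region | a.agent_id | b.agent_id | b.addr_no
FL | 2 | NULL | NULL
FL | 4 | 4 | 106
FL | 4 | 4 | 146
FL | 4 | 4 | 292
FL | 8 | NULL | NULL
FL | 9 | NULL | NULL
FL | 9 | NULL | NULL
SG | 2 | NULL | NULL
SG | 6 | NULL | NULL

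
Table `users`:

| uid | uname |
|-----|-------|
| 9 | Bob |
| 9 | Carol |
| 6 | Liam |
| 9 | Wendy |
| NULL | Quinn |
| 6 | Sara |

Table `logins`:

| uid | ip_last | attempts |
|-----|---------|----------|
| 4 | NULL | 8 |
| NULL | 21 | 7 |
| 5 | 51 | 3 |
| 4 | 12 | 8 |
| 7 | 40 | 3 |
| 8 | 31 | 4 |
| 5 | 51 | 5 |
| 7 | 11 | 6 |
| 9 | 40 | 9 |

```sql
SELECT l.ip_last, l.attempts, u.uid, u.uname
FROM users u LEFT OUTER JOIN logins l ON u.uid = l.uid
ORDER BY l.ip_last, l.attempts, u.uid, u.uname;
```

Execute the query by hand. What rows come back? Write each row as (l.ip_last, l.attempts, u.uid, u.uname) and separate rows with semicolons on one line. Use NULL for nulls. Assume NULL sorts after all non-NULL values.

(40, 9, 9, Bob); (40, 9, 9, Carol); (40, 9, 9, Wendy); (NULL, NULL, 6, Liam); (NULL, NULL, 6, Sara); (NULL, NULL, NULL, Quinn)

LEFT JOIN keeps every row from `users`; unmatched rows get NULL for `logins`'s columns.
Matching on u.uid = l.uid. A NULL in a compared column never satisfies the condition.
- uid=9: 1 matching l row(s), so 1 row(s) emitted.
- uid=9: 1 matching l row(s), so 1 row(s) emitted.
- uid=6: no l row matches, row kept with l columns NULL.
- uid=9: 1 matching l row(s), so 1 row(s) emitted.
- uid=NULL: no l row matches, row kept with l columns NULL.
- uid=6: no l row matches, row kept with l columns NULL.
After projecting and ordering:
l.ip_last | l.attempts | u.uid | u.uname
40 | 9 | 9 | Bob
40 | 9 | 9 | Carol
40 | 9 | 9 | Wendy
NULL | NULL | 6 | Liam
NULL | NULL | 6 | Sara
NULL | NULL | NULL | Quinn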